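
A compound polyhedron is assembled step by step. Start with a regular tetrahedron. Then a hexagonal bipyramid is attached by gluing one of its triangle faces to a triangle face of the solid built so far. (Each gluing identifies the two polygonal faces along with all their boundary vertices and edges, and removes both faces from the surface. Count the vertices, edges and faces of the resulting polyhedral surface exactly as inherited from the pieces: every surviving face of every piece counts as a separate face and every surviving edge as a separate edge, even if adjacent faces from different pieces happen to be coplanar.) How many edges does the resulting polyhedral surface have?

A regular tetrahedron: V=4, E=6, F=4.
Attach a hexagonal bipyramid (V=8, E=18, F=12) along a 3-gon: merge 3 vertices and 3 edges, delete both glued faces → V=9, E=21, F=14.
Check: V − E + F = 9 − 21 + 14 = 2.

21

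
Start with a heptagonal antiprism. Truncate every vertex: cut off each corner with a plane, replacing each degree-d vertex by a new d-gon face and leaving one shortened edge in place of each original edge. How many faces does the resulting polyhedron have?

The base solid has V = 14, E = 28, F = 16.
Truncation replaces each original edge-end by a new vertex, so V′ = 2E = 56.
Each original edge survives, and each old vertex of degree d contributes d new edges; summing degrees gives Σd = 2E, so E′ = E + 2E = 3E = 84.
Each original face survives and each original vertex becomes one new face: F′ = F + V = 30.

30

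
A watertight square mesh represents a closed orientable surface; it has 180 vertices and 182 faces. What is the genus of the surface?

Every face is a square, so 2E = 4·182 = 728, giving E = 364.
χ = V − E + F = 180 − 364 + 182 = -2.
For a closed orientable surface χ = 2 − 2g, so g = (2 − (-2))/2 = 2.

2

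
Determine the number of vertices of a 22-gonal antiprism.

44

An antiprism on an n-gon has two n-gon caps and 2n triangles: V = 2·22 = 44, E = 4·22 = 88, F = 2·22 + 2 = 46.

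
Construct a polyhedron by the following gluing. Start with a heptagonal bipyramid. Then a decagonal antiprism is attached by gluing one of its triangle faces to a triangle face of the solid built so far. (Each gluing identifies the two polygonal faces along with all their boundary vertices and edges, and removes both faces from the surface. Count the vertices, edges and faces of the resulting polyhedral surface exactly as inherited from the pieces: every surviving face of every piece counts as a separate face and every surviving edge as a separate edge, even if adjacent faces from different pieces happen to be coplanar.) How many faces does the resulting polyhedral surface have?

34

A heptagonal bipyramid: V=9, E=21, F=14.
Attach a decagonal antiprism (V=20, E=40, F=22) along a 3-gon: merge 3 vertices and 3 edges, delete both glued faces → V=26, E=58, F=34.
Check: V − E + F = 26 − 58 + 34 = 2.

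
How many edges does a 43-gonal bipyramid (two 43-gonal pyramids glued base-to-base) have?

129

A bipyramid over an n-gon has 2n triangular faces and n + 2 vertices: V = 43 + 2 = 45, E = 3·43 = 129, F = 2·43 = 86.
Check: V − E + F = 45 − 129 + 86 = 2.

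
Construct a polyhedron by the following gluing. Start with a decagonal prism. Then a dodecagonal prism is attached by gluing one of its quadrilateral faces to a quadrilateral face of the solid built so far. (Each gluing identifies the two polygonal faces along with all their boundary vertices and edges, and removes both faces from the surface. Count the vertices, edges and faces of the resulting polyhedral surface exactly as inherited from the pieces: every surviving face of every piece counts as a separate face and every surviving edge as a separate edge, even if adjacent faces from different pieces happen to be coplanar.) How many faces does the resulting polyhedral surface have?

24

A decagonal prism: V=20, E=30, F=12.
Attach a dodecagonal prism (V=24, E=36, F=14) along a 4-gon: merge 4 vertices and 4 edges, delete both glued faces → V=40, E=62, F=24.
Check: V − E + F = 40 − 62 + 24 = 2.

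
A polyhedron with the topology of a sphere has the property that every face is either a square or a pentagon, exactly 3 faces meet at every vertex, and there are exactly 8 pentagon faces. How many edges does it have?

24

Let x be the number of squares; then F = 8 + x.
Edge–face incidences: 2E = 5·8 + 4·x = 40 + 4x.
Every vertex has degree 3, so 3V = 2E.
Euler: V − E + F = 2 ⇒ (2E)/3 − E + (8 + x) = 2.
Multiply by 6: 2·(2E) − 3·(2E) + 6·(8 + x) = 12, i.e. 48 + 6x − (40 + 4x) = 12.
Collecting terms: 2x + 8 = 12, so 2x = 4, so x = 2.
Then 2E = 40 + 4·2 = 48, so E = 24, V = 2E/3 = 16, F = 8 + 2 = 10.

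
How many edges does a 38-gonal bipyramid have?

114

A bipyramid over an n-gon has 2n triangular faces and n + 2 vertices: V = 38 + 2 = 40, E = 3·38 = 114, F = 2·38 = 76.
Check: V − E + F = 40 − 114 + 76 = 2.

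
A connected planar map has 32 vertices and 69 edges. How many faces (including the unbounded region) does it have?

39

Euler's formula for a connected plane graph: V − E + F = 2, so F = 2 − 32 + 69 = 39.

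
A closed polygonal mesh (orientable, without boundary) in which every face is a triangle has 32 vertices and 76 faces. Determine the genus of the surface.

Every face is a triangle, so 2E = 3·76 = 228, giving E = 114.
χ = V − E + F = 32 − 114 + 76 = -6.
For a closed orientable surface χ = 2 − 2g, so g = (2 − (-6))/2 = 4.

4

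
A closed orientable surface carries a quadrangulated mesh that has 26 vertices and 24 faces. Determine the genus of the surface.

Every face is a square, so 2E = 4·24 = 96, giving E = 48.
χ = V − E + F = 26 − 48 + 24 = 2.
For a closed orientable surface χ = 2 − 2g, so g = (2 − (2))/2 = 0.

0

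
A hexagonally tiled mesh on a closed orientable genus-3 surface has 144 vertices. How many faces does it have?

χ = 2 − 2·3 = -4, and every face is a hexagon so 6F = 2E.
V − E + F = -4 with E = 6F/2 gives 144 − (6/2 − 1)·F = -4, so F = 74 and E = 222.

74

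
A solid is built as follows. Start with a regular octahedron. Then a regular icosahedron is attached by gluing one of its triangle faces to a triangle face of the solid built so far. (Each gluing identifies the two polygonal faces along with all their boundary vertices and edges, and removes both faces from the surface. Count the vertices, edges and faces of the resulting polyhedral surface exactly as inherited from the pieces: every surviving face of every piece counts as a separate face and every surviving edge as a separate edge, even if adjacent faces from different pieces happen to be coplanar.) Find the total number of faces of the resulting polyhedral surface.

A regular octahedron: V=6, E=12, F=8.
Attach a regular icosahedron (V=12, E=30, F=20) along a 3-gon: merge 3 vertices and 3 edges, delete both glued faces → V=15, E=39, F=26.
Check: V − E + F = 15 − 39 + 26 = 2.

26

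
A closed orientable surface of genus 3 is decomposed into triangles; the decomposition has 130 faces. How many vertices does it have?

χ = 2 − 2·3 = -4, and every face is a triangle so 3F = 2E.
E = 3·130/2 = 195. Then V = -4 + E − F = -4 + 195 − 130 = 61.

61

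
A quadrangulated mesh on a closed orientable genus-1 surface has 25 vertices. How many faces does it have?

25

χ = 2 − 2·1 = 0, and every face is a square so 4F = 2E.
V − E + F = 0 with E = 4F/2 gives 25 − (4/2 − 1)·F = 0, so F = 25 and E = 50.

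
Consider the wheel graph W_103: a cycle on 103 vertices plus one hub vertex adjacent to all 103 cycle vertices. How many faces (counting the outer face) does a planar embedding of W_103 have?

104

W_103 has V = 103 + 1 = 104 vertices and E = 2·103 = 206 edges.
By Euler's formula F = 2 − V + E = 2 − 104 + 206 = 104.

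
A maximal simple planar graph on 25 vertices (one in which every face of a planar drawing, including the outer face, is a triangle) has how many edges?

In a plane triangulation 3F = 2E and V − E + F = 2, so E = 3V − 6 = 3·25 − 6 = 69.

69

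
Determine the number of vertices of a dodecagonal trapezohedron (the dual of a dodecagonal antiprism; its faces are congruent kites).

The n-trapezohedron (dual of the n-antiprism) has V = 2·12 + 2 = 26, E = 4·12 = 48, F = 2·12 = 24.

26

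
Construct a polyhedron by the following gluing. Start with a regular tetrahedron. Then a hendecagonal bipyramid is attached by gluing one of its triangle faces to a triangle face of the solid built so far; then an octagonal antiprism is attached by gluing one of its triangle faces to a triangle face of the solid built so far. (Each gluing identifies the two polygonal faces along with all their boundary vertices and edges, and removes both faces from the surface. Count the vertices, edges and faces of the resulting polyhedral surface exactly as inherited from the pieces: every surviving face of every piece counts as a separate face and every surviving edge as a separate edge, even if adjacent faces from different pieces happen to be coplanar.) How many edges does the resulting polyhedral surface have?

A regular tetrahedron: V=4, E=6, F=4.
Attach a hendecagonal bipyramid (V=13, E=33, F=22) along a 3-gon: merge 3 vertices and 3 edges, delete both glued faces → V=14, E=36, F=24.
Attach an octagonal antiprism (V=16, E=32, F=18) along a 3-gon: merge 3 vertices and 3 edges, delete both glued faces → V=27, E=65, F=40.
Check: V − E + F = 27 − 65 + 40 = 2.

65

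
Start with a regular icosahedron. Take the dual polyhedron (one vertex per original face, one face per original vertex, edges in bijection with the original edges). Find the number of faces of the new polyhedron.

The base solid has V = 12, E = 30, F = 20.
The dual swaps V and F and preserves E: V′ = F = 20, E′ = E = 30, F′ = V = 12.

12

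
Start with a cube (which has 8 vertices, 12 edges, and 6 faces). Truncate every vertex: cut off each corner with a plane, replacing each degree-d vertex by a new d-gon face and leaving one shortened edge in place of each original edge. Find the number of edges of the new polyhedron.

Truncation replaces each original edge-end by a new vertex, so V′ = 2E = 24.
Each original edge survives, and each old vertex of degree d contributes d new edges; summing degrees gives Σd = 2E, so E′ = E + 2E = 3E = 36.
Each original face survives and each original vertex becomes one new face: F′ = F + V = 14.

36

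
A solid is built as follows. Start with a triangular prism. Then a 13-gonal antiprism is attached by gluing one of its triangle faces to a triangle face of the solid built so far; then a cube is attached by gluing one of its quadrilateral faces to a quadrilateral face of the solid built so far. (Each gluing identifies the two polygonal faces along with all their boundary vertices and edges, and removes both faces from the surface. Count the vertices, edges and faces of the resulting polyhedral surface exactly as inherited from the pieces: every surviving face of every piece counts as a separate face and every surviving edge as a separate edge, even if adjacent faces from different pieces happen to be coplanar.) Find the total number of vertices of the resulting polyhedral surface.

A triangular prism: V=6, E=9, F=5.
Attach a 13-gonal antiprism (V=26, E=52, F=28) along a 3-gon: merge 3 vertices and 3 edges, delete both glued faces → V=29, E=58, F=31.
Attach a cube (V=8, E=12, F=6) along a 4-gon: merge 4 vertices and 4 edges, delete both glued faces → V=33, E=66, F=35.
Check: V − E + F = 33 − 66 + 35 = 2.

33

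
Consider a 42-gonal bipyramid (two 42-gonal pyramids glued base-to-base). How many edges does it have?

126

A bipyramid over an n-gon has 2n triangular faces and n + 2 vertices: V = 42 + 2 = 44, E = 3·42 = 126, F = 2·42 = 84.
Check: V − E + F = 44 − 126 + 84 = 2.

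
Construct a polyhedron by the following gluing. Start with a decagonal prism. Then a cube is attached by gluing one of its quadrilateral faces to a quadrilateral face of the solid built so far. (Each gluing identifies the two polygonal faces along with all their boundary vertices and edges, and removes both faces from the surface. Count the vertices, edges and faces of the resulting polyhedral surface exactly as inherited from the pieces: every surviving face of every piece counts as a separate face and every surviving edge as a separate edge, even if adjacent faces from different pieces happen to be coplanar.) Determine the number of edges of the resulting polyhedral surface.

38

A decagonal prism: V=20, E=30, F=12.
Attach a cube (V=8, E=12, F=6) along a 4-gon: merge 4 vertices and 4 edges, delete both glued faces → V=24, E=38, F=16.
Check: V − E + F = 24 − 38 + 16 = 2.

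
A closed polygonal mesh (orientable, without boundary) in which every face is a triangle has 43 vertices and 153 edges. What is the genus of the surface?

Every face is a triangle and each edge borders two faces, so 3F = 2·153, giving F = 102.
χ = V − E + F = 43 − 153 + 102 = -8.
For a closed orientable surface χ = 2 − 2g, so g = (2 − (-8))/2 = 5.

5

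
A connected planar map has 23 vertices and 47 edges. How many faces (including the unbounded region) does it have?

26

Euler's formula for a connected plane graph: V − E + F = 2, so F = 2 − 23 + 47 = 26.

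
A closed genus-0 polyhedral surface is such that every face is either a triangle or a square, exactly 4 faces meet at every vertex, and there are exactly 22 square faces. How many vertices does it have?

28

Let x be the number of triangles; then F = 22 + x.
Edge–face incidences: 2E = 4·22 + 3·x = 88 + 3x.
Every vertex has degree 4, so 4V = 2E.
Euler: V − E + F = 2 ⇒ (2E)/4 − E + (22 + x) = 2.
Multiply by 8: 2·(2E) − 4·(2E) + 8·(22 + x) = 16, i.e. 176 + 8x − 2·(88 + 3x) = 16.
Collecting terms: 2x = 16, so x = 8.
Then 2E = 88 + 3·8 = 112, so E = 56, V = 2E/4 = 28, F = 22 + 8 = 30.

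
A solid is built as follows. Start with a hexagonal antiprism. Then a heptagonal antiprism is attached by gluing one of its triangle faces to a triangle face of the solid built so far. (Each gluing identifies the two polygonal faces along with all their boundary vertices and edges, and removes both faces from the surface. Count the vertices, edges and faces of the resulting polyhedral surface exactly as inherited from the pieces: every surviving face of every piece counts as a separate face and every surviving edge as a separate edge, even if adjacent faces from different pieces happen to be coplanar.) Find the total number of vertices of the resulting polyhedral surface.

23

A hexagonal antiprism: V=12, E=24, F=14.
Attach a heptagonal antiprism (V=14, E=28, F=16) along a 3-gon: merge 3 vertices and 3 edges, delete both glued faces → V=23, E=49, F=28.
Check: V − E + F = 23 − 49 + 28 = 2.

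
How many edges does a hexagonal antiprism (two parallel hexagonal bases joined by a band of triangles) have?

An antiprism on an n-gon has two n-gon caps and 2n triangles: V = 2·6 = 12, E = 4·6 = 24, F = 2·6 + 2 = 14.

24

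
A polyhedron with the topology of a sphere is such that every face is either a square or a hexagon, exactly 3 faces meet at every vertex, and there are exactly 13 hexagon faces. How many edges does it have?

51

Let x be the number of squares; then F = 13 + x.
Edge–face incidences: 2E = 6·13 + 4·x = 78 + 4x.
Every vertex has degree 3, so 3V = 2E.
Euler: V − E + F = 2 ⇒ (2E)/3 − E + (13 + x) = 2.
Multiply by 6: 2·(2E) − 3·(2E) + 6·(13 + x) = 12, i.e. 78 + 6x − (78 + 4x) = 12.
Collecting terms: 2x = 12, so x = 6.
Then 2E = 78 + 4·6 = 102, so E = 51, V = 2E/3 = 34, F = 13 + 6 = 19.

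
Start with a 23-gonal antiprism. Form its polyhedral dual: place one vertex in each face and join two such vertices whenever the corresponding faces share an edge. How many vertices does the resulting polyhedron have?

The base solid has V = 46, E = 92, F = 48.
The dual swaps V and F and preserves E: V′ = F = 48, E′ = E = 92, F′ = V = 46.

48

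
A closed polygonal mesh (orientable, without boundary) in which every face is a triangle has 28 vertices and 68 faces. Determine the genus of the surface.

Every face is a triangle, so 2E = 3·68 = 204, giving E = 102.
χ = V − E + F = 28 − 102 + 68 = -6.
For a closed orientable surface χ = 2 − 2g, so g = (2 − (-6))/2 = 4.

4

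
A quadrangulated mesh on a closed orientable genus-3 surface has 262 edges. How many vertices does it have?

χ = 2 − 2·3 = -4, and every face is a square so 4F = 2E.
F = 2E/4 = 131. Then V = -4 + E − F = -4 + 262 − 131 = 127.

127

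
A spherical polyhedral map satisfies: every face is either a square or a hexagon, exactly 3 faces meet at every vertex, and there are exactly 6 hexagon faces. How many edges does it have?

Let x be the number of squares; then F = 6 + x.
Edge–face incidences: 2E = 6·6 + 4·x = 36 + 4x.
Every vertex has degree 3, so 3V = 2E.
Euler: V − E + F = 2 ⇒ (2E)/3 − E + (6 + x) = 2.
Multiply by 6: 2·(2E) − 3·(2E) + 6·(6 + x) = 12, i.e. 36 + 6x − (36 + 4x) = 12.
Collecting terms: 2x = 12, so x = 6.
Then 2E = 36 + 4·6 = 60, so E = 30, V = 2E/3 = 20, F = 6 + 6 = 12.

30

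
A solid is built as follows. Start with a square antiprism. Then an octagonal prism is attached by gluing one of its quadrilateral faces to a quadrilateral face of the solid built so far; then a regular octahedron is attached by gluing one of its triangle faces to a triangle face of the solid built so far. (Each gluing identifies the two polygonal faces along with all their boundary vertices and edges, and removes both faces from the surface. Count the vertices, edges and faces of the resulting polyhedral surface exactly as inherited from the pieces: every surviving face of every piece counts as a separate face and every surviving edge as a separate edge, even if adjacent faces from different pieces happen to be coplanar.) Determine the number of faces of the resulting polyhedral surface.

A square antiprism: V=8, E=16, F=10.
Attach an octagonal prism (V=16, E=24, F=10) along a 4-gon: merge 4 vertices and 4 edges, delete both glued faces → V=20, E=36, F=18.
Attach a regular octahedron (V=6, E=12, F=8) along a 3-gon: merge 3 vertices and 3 edges, delete both glued faces → V=23, E=45, F=24.
Check: V − E + F = 23 − 45 + 24 = 2.

24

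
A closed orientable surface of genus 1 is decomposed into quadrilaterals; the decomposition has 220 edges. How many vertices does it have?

χ = 2 − 2·1 = 0, and every face is a square so 4F = 2E.
F = 2E/4 = 110. Then V = 0 + E − F = 0 + 220 − 110 = 110.

110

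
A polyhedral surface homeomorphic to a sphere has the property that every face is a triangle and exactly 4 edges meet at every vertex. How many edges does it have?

Each face has 3 edges and each edge borders two faces, so 2E = 3F.
Each vertex has degree 4, so 4V = 2E and hence V = 3F/4.
Euler: V − E + F = 2 ⇒ (3F/4) − (3F/2) + F = 2.
Multiply by 8: (6 − 12 + 8)F = 16, i.e. 2F = 16.
So F = 8, E = 3·8/2 = 12, V = 3·8/4 = 6.

12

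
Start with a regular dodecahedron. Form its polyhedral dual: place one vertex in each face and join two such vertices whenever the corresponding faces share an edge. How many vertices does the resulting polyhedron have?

The base solid has V = 20, E = 30, F = 12.
The dual swaps V and F and preserves E: V′ = F = 12, E′ = E = 30, F′ = V = 20.

12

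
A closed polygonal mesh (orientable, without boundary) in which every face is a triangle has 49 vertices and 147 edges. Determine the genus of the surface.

Every face is a triangle and each edge borders two faces, so 3F = 2·147, giving F = 98.
χ = V − E + F = 49 − 147 + 98 = 0.
For a closed orientable surface χ = 2 − 2g, so g = (2 − (0))/2 = 1.

1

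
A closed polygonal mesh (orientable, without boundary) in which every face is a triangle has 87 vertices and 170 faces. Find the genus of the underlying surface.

Every face is a triangle, so 2E = 3·170 = 510, giving E = 255.
χ = V − E + F = 87 − 255 + 170 = 2.
For a closed orientable surface χ = 2 − 2g, so g = (2 − (2))/2 = 0.

0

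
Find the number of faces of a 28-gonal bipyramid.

A bipyramid over an n-gon has 2n triangular faces and n + 2 vertices: V = 28 + 2 = 30, E = 3·28 = 84, F = 2·28 = 56.

56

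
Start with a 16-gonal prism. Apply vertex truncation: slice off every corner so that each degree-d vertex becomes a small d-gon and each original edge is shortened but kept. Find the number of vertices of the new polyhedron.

96

The base solid has V = 32, E = 48, F = 18.
Truncation replaces each original edge-end by a new vertex, so V′ = 2E = 96.
Each original edge survives, and each old vertex of degree d contributes d new edges; summing degrees gives Σd = 2E, so E′ = E + 2E = 3E = 144.
Each original face survives and each original vertex becomes one new face: F′ = F + V = 50.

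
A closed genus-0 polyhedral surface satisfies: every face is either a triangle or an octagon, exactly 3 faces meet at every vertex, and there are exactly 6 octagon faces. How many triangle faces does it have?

Let x be the number of triangles; then F = 6 + x.
Edge–face incidences: 2E = 8·6 + 3·x = 48 + 3x.
Every vertex has degree 3, so 3V = 2E.
Euler: V − E + F = 2 ⇒ (2E)/3 − E + (6 + x) = 2.
Multiply by 6: 2·(2E) − 3·(2E) + 6·(6 + x) = 12, i.e. 36 + 6x − (48 + 3x) = 12.
Collecting terms: 3x − 12 = 12, so 3x = 24, so x = 8.
Then 2E = 48 + 3·8 = 72, so E = 36, V = 2E/3 = 24, F = 6 + 8 = 14.

8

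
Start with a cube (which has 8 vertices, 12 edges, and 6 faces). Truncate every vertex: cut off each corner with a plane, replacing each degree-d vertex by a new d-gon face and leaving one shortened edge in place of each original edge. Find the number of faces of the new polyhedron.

14

Truncation replaces each original edge-end by a new vertex, so V′ = 2E = 24.
Each original edge survives, and each old vertex of degree d contributes d new edges; summing degrees gives Σd = 2E, so E′ = E + 2E = 3E = 36.
Each original face survives and each original vertex becomes one new face: F′ = F + V = 14.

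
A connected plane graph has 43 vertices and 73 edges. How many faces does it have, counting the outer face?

Euler's formula for a connected plane graph: V − E + F = 2, so F = 2 − 43 + 73 = 32.

32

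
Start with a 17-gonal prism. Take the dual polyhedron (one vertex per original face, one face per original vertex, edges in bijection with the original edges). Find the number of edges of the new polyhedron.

The base solid has V = 34, E = 51, F = 19.
The dual swaps V and F and preserves E: V′ = F = 19, E′ = E = 51, F′ = V = 34.

51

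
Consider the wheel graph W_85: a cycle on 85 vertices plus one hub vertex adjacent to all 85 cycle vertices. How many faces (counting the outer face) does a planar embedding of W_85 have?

W_85 has V = 85 + 1 = 86 vertices and E = 2·85 = 170 edges.
By Euler's formula F = 2 − V + E = 2 − 86 + 170 = 86.

86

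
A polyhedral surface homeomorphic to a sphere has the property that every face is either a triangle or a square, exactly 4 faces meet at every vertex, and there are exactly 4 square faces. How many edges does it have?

20

Let x be the number of triangles; then F = 4 + x.
Edge–face incidences: 2E = 4·4 + 3·x = 16 + 3x.
Every vertex has degree 4, so 4V = 2E.
Euler: V − E + F = 2 ⇒ (2E)/4 − E + (4 + x) = 2.
Multiply by 8: 2·(2E) − 4·(2E) + 8·(4 + x) = 16, i.e. 32 + 8x − 2·(16 + 3x) = 16.
Collecting terms: 2x = 16, so x = 8.
Then 2E = 16 + 3·8 = 40, so E = 20, V = 2E/4 = 10, F = 4 + 8 = 12.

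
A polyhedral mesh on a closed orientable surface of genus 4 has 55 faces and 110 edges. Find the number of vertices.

49

For a closed orientable surface of genus 4, χ = 2 − 2·4 = -6.
V = -6 + E − F = -6 + 110 − 55 = 49.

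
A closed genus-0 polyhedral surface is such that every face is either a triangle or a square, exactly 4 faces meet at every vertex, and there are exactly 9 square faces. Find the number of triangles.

8

Let x be the number of triangles; then F = 9 + x.
Edge–face incidences: 2E = 4·9 + 3·x = 36 + 3x.
Every vertex has degree 4, so 4V = 2E.
Euler: V − E + F = 2 ⇒ (2E)/4 − E + (9 + x) = 2.
Multiply by 8: 2·(2E) − 4·(2E) + 8·(9 + x) = 16, i.e. 72 + 8x − 2·(36 + 3x) = 16.
Collecting terms: 2x = 16, so x = 8.
Then 2E = 36 + 3·8 = 60, so E = 30, V = 2E/4 = 15, F = 9 + 8 = 17.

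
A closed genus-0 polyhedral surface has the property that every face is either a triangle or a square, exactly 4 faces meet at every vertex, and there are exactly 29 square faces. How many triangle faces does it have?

8

Let x be the number of triangles; then F = 29 + x.
Edge–face incidences: 2E = 4·29 + 3·x = 116 + 3x.
Every vertex has degree 4, so 4V = 2E.
Euler: V − E + F = 2 ⇒ (2E)/4 − E + (29 + x) = 2.
Multiply by 8: 2·(2E) − 4·(2E) + 8·(29 + x) = 16, i.e. 232 + 8x − 2·(116 + 3x) = 16.
Collecting terms: 2x = 16, so x = 8.
Then 2E = 116 + 3·8 = 140, so E = 70, V = 2E/4 = 35, F = 29 + 8 = 37.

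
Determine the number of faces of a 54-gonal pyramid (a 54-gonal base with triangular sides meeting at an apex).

55

A pyramid on an n-gon base has one n-gon and n triangles: V = 54 + 1 = 55, E = 2·54 = 108, F = 54 + 1 = 55.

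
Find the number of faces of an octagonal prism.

A prism on an n-gon has two n-gon bases and n rectangular sides: V = 2·8 = 16, E = 3·8 = 24, F = 8 + 2 = 10.
Check: V − E + F = 16 − 24 + 10 = 2.

10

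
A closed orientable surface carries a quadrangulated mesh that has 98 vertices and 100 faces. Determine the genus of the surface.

2

Every face is a square, so 2E = 4·100 = 400, giving E = 200.
χ = V − E + F = 98 − 200 + 100 = -2.
For a closed orientable surface χ = 2 − 2g, so g = (2 − (-2))/2 = 2.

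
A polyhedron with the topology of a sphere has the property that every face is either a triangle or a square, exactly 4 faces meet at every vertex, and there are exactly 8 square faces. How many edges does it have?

28

Let x be the number of triangles; then F = 8 + x.
Edge–face incidences: 2E = 4·8 + 3·x = 32 + 3x.
Every vertex has degree 4, so 4V = 2E.
Euler: V − E + F = 2 ⇒ (2E)/4 − E + (8 + x) = 2.
Multiply by 8: 2·(2E) − 4·(2E) + 8·(8 + x) = 16, i.e. 64 + 8x − 2·(32 + 3x) = 16.
Collecting terms: 2x = 16, so x = 8.
Then 2E = 32 + 3·8 = 56, so E = 28, V = 2E/4 = 14, F = 8 + 8 = 16.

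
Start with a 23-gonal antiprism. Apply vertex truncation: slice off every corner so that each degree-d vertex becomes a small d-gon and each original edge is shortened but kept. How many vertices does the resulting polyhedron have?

The base solid has V = 46, E = 92, F = 48.
Truncation replaces each original edge-end by a new vertex, so V′ = 2E = 184.
Each original edge survives, and each old vertex of degree d contributes d new edges; summing degrees gives Σd = 2E, so E′ = E + 2E = 3E = 276.
Each original face survives and each original vertex becomes one new face: F′ = F + V = 94.

184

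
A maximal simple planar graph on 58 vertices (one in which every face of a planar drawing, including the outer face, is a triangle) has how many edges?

168

In a plane triangulation 3F = 2E and V − E + F = 2, so E = 3V − 6 = 3·58 − 6 = 168.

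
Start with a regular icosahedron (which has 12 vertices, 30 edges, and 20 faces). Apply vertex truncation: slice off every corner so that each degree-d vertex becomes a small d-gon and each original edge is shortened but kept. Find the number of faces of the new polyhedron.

Truncation replaces each original edge-end by a new vertex, so V′ = 2E = 60.
Each original edge survives, and each old vertex of degree d contributes d new edges; summing degrees gives Σd = 2E, so E′ = E + 2E = 3E = 90.
Each original face survives and each original vertex becomes one new face: F′ = F + V = 32.

32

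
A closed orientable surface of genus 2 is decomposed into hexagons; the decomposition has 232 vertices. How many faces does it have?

χ = 2 − 2·2 = -2, and every face is a hexagon so 6F = 2E.
V − E + F = -2 with E = 6F/2 gives 232 − (6/2 − 1)·F = -2, so F = 117 and E = 351.

117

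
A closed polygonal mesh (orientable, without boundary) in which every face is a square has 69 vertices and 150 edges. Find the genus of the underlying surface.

Every face is a square and each edge borders two faces, so 4F = 2·150, giving F = 75.
χ = V − E + F = 69 − 150 + 75 = -6.
For a closed orientable surface χ = 2 − 2g, so g = (2 − (-6))/2 = 4.

4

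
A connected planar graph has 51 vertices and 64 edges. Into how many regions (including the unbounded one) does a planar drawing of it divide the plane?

Euler's formula for a connected plane graph: V − E + F = 2, so F = 2 − 51 + 64 = 15.

15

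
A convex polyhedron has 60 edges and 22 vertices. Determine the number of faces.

Here V − E + F = 2.
F = 2 − V + E = 2 − 22 + 60 = 40.

40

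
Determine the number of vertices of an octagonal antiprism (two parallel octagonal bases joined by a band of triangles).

An antiprism on an n-gon has two n-gon caps and 2n triangles: V = 2·8 = 16, E = 4·8 = 32, F = 2·8 + 2 = 18.

16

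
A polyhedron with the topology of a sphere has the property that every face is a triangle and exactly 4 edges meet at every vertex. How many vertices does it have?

Each face has 3 edges and each edge borders two faces, so 2E = 3F.
Each vertex has degree 4, so 4V = 2E and hence V = 3F/4.
Euler: V − E + F = 2 ⇒ (3F/4) − (3F/2) + F = 2.
Multiply by 8: (6 − 12 + 8)F = 16, i.e. 2F = 16.
So F = 8, E = 3·8/2 = 12, V = 3·8/4 = 6.

6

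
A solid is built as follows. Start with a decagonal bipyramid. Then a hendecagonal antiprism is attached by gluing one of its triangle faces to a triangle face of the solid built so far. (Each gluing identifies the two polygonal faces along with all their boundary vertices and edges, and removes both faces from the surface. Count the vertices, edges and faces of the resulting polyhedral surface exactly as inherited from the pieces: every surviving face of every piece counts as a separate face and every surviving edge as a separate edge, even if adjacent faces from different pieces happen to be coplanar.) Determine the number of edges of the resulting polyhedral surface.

71

A decagonal bipyramid: V=12, E=30, F=20.
Attach a hendecagonal antiprism (V=22, E=44, F=24) along a 3-gon: merge 3 vertices and 3 edges, delete both glued faces → V=31, E=71, F=42.
Check: V − E + F = 31 − 71 + 42 = 2.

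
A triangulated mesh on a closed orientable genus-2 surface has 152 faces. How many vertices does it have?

74

χ = 2 − 2·2 = -2, and every face is a triangle so 3F = 2E.
E = 3·152/2 = 228. Then V = -2 + E − F = -2 + 228 − 152 = 74.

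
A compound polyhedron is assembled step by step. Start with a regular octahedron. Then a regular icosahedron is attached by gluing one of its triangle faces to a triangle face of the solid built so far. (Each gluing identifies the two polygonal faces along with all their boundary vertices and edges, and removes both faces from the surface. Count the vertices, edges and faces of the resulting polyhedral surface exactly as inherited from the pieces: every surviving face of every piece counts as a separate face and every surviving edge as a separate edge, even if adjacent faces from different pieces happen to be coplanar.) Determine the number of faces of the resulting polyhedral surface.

A regular octahedron: V=6, E=12, F=8.
Attach a regular icosahedron (V=12, E=30, F=20) along a 3-gon: merge 3 vertices and 3 edges, delete both glued faces → V=15, E=39, F=26.
Check: V − E + F = 15 − 39 + 26 = 2.

26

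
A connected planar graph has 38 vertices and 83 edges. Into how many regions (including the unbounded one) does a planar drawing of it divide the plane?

Euler's formula for a connected plane graph: V − E + F = 2, so F = 2 − 38 + 83 = 47.

47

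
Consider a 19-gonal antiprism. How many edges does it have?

An antiprism on an n-gon has two n-gon caps and 2n triangles: V = 2·19 = 38, E = 4·19 = 76, F = 2·19 + 2 = 40.
Check: V − E + F = 38 − 76 + 40 = 2.

76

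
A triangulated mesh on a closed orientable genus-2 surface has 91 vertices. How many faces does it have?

χ = 2 − 2·2 = -2, and every face is a triangle so 3F = 2E.
V − E + F = -2 with E = 3F/2 gives 91 − (3/2 − 1)·F = -2, so F = 186 and E = 279.

186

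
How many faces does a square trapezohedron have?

8

The n-trapezohedron (dual of the n-antiprism) has V = 2·4 + 2 = 10, E = 4·4 = 16, F = 2·4 = 8.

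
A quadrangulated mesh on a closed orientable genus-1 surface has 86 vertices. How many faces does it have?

χ = 2 − 2·1 = 0, and every face is a square so 4F = 2E.
V − E + F = 0 with E = 4F/2 gives 86 − (4/2 − 1)·F = 0, so F = 86 and E = 172.

86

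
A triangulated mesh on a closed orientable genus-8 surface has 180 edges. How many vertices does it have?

46

χ = 2 − 2·8 = -14, and every face is a triangle so 3F = 2E.
F = 2E/3 = 120. Then V = -14 + E − F = -14 + 180 − 120 = 46.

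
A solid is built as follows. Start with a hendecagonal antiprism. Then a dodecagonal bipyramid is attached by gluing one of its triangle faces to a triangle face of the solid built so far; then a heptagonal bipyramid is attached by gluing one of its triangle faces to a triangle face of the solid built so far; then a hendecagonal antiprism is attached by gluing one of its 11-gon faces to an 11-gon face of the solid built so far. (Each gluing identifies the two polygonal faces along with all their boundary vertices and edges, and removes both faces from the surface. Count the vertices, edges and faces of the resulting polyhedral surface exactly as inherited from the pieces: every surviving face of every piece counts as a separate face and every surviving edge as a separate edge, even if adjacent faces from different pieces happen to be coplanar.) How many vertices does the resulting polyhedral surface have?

A hendecagonal antiprism: V=22, E=44, F=24.
Attach a dodecagonal bipyramid (V=14, E=36, F=24) along a 3-gon: merge 3 vertices and 3 edges, delete both glued faces → V=33, E=77, F=46.
Attach a heptagonal bipyramid (V=9, E=21, F=14) along a 3-gon: merge 3 vertices and 3 edges, delete both glued faces → V=39, E=95, F=58.
Attach a hendecagonal antiprism (V=22, E=44, F=24) along an 11-gon: merge 11 vertices and 11 edges, delete both glued faces → V=50, E=128, F=80.
Check: V − E + F = 50 − 128 + 80 = 2.

50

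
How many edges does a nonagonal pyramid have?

18

A pyramid on an n-gon base has one n-gon and n triangles: V = 9 + 1 = 10, E = 2·9 = 18, F = 9 + 1 = 10.
Check: V − E + F = 10 − 18 + 10 = 2.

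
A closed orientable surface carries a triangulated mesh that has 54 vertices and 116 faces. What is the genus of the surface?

Every face is a triangle, so 2E = 3·116 = 348, giving E = 174.
χ = V − E + F = 54 − 174 + 116 = -4.
For a closed orientable surface χ = 2 − 2g, so g = (2 − (-4))/2 = 3.

3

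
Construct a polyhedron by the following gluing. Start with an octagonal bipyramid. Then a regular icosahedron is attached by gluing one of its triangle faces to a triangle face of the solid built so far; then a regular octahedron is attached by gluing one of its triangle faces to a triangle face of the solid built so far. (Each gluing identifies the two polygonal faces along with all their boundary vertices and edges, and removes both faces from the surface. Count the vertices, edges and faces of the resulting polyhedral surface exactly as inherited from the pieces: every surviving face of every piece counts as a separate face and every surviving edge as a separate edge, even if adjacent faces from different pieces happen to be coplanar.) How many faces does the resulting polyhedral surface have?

40

An octagonal bipyramid: V=10, E=24, F=16.
Attach a regular icosahedron (V=12, E=30, F=20) along a 3-gon: merge 3 vertices and 3 edges, delete both glued faces → V=19, E=51, F=34.
Attach a regular octahedron (V=6, E=12, F=8) along a 3-gon: merge 3 vertices and 3 edges, delete both glued faces → V=22, E=60, F=40.
Check: V − E + F = 22 − 60 + 40 = 2.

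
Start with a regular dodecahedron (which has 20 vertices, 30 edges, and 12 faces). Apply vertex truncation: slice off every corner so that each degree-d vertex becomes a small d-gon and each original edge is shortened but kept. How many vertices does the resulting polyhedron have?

60

Truncation replaces each original edge-end by a new vertex, so V′ = 2E = 60.
Each original edge survives, and each old vertex of degree d contributes d new edges; summing degrees gives Σd = 2E, so E′ = E + 2E = 3E = 90.
Each original face survives and each original vertex becomes one new face: F′ = F + V = 32.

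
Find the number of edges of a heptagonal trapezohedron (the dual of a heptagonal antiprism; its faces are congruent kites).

28

The n-trapezohedron (dual of the n-antiprism) has V = 2·7 + 2 = 16, E = 4·7 = 28, F = 2·7 = 14.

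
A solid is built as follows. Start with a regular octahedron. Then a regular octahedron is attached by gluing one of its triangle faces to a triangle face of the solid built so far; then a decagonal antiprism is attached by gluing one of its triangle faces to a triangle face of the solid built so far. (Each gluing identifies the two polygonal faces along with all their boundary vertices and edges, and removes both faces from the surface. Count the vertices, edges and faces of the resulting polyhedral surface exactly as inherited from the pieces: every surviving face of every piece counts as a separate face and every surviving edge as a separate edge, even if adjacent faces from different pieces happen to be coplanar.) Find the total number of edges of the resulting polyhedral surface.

A regular octahedron: V=6, E=12, F=8.
Attach a regular octahedron (V=6, E=12, F=8) along a 3-gon: merge 3 vertices and 3 edges, delete both glued faces → V=9, E=21, F=14.
Attach a decagonal antiprism (V=20, E=40, F=22) along a 3-gon: merge 3 vertices and 3 edges, delete both glued faces → V=26, E=58, F=34.
Check: V − E + F = 26 − 58 + 34 = 2.

58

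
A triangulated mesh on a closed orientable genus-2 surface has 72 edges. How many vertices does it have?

22

χ = 2 − 2·2 = -2, and every face is a triangle so 3F = 2E.
F = 2E/3 = 48. Then V = -2 + E − F = -2 + 72 − 48 = 22.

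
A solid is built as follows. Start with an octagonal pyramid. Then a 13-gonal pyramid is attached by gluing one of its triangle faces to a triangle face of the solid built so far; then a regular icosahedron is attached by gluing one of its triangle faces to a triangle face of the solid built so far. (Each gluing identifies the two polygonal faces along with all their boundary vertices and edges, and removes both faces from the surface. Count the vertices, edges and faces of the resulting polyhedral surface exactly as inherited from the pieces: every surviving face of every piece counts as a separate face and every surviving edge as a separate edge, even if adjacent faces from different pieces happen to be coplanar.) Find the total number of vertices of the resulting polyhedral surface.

29

An octagonal pyramid: V=9, E=16, F=9.
Attach a 13-gonal pyramid (V=14, E=26, F=14) along a 3-gon: merge 3 vertices and 3 edges, delete both glued faces → V=20, E=39, F=21.
Attach a regular icosahedron (V=12, E=30, F=20) along a 3-gon: merge 3 vertices and 3 edges, delete both glued faces → V=29, E=66, F=39.
Check: V − E + F = 29 − 66 + 39 = 2.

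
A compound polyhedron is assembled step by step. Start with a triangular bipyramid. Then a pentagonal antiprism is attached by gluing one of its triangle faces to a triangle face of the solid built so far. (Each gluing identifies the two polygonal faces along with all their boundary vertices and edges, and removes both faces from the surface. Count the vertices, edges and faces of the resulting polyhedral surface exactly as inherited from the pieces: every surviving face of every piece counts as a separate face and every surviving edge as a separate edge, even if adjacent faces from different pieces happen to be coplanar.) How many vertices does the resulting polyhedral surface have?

12

A triangular bipyramid: V=5, E=9, F=6.
Attach a pentagonal antiprism (V=10, E=20, F=12) along a 3-gon: merge 3 vertices and 3 edges, delete both glued faces → V=12, E=26, F=16.
Check: V − E + F = 12 − 26 + 16 = 2.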